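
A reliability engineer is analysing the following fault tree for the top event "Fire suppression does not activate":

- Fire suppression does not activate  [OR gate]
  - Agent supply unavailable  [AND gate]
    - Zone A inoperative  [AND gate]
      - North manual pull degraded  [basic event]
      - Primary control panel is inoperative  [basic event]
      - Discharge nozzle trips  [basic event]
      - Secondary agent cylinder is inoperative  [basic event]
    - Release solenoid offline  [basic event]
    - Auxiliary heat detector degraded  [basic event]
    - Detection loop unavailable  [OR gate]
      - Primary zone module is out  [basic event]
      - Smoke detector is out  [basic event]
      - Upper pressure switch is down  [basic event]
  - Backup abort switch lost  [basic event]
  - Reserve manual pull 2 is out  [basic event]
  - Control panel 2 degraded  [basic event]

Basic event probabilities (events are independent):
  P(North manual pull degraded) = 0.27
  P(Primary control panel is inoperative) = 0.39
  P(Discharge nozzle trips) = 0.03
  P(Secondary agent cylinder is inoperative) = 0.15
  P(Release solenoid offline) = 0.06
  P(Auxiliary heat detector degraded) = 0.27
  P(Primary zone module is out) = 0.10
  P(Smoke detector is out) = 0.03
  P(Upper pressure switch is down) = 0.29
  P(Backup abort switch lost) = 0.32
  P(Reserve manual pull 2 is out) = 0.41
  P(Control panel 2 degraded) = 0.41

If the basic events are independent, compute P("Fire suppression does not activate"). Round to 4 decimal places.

P(Zone A inoperative) [AND] = 0.27 × 0.39 × 0.03 × 0.15 = 0.000474
P(Detection loop unavailable) [OR] = 1 − (1−0.10) × (1−0.03) × (1−0.29) = 0.380170
P(Agent supply unavailable) [AND] = 0.000474 × 0.06 × 0.27 × 0.380170 = 0.000003
P(Fire suppression does not activate) [OR] = 1 − (1−0.000003) × (1−0.32) × (1−0.41) × (1−0.41) = 0.763293
Rounded to 4 decimal places: P(Fire suppression does not activate) ≈ 0.7633.

0.7633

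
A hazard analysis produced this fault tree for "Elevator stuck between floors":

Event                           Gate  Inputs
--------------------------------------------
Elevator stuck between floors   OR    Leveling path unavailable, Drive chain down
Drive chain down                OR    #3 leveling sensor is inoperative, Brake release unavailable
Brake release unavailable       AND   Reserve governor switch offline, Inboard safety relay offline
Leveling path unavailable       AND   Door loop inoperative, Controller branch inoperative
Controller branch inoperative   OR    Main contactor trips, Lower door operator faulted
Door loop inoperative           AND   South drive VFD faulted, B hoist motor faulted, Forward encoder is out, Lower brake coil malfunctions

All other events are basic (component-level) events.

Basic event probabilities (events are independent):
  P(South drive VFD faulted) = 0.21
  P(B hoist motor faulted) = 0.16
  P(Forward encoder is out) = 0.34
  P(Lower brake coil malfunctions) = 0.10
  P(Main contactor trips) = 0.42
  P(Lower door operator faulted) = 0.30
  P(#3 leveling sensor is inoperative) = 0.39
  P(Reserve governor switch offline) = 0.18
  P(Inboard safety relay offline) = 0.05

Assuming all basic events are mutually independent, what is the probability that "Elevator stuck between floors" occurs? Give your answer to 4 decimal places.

0.3959

P(Door loop inoperative) [AND] = 0.21 × 0.16 × 0.34 × 0.10 = 0.001142
P(Controller branch inoperative) [OR] = 1 − (1−0.42) × (1−0.30) = 0.594000
P(Leveling path unavailable) [AND] = 0.001142 × 0.594000 = 0.000678
P(Brake release unavailable) [AND] = 0.18 × 0.05 = 0.009000
P(Drive chain down) [OR] = 1 − (1−0.39) × (1−0.009000) = 0.395490
P(Elevator stuck between floors) [OR] = 1 − (1−0.000678) × (1−0.395490) = 0.395900
Rounded to 4 decimal places: P(Elevator stuck between floors) ≈ 0.3959.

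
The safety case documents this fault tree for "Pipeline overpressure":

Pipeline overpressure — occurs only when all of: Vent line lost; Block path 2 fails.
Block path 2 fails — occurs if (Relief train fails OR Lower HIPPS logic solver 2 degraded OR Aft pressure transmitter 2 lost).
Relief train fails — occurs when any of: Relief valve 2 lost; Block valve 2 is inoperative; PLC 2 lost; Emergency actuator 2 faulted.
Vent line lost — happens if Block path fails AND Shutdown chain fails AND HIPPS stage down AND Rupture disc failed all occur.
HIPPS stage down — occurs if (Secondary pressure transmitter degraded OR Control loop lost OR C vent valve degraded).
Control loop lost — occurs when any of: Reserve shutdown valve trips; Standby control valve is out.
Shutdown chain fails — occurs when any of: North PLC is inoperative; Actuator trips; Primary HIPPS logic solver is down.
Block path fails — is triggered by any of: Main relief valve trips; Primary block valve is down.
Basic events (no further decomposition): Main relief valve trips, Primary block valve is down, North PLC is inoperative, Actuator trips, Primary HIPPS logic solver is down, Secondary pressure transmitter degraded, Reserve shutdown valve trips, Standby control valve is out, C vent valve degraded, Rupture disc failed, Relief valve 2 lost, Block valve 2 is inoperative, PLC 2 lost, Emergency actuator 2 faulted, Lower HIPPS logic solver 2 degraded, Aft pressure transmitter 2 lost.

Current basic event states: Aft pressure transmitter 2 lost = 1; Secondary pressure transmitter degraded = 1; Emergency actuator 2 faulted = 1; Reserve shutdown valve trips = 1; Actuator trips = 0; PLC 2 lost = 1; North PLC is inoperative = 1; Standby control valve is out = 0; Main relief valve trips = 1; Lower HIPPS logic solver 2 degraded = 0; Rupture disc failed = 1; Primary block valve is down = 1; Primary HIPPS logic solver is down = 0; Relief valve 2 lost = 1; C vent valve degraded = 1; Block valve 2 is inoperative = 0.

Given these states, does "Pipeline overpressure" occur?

Yes

Block path fails [OR]: Main relief valve trips=occurs, Primary block valve is down=occurs → at least one input occurs → occurs.
Shutdown chain fails [OR]: North PLC is inoperative=occurs, Actuator trips=not, Primary HIPPS logic solver is down=not → at least one input occurs → occurs.
Control loop lost [OR]: Reserve shutdown valve trips=occurs, Standby control valve is out=not → at least one input occurs → occurs.
HIPPS stage down [OR]: Secondary pressure transmitter degraded=occurs, Control loop lost=occurs, C vent valve degraded=occurs → at least one input occurs → occurs.
Vent line lost [AND]: Block path fails=occurs, Shutdown chain fails=occurs, HIPPS stage down=occurs, Rupture disc failed=occurs → all inputs occur → occurs.
Relief train fails [OR]: Relief valve 2 lost=occurs, Block valve 2 is inoperative=not, PLC 2 lost=occurs, Emergency actuator 2 faulted=occurs → at least one input occurs → occurs.
Block path 2 fails [OR]: Relief train fails=occurs, Lower HIPPS logic solver 2 degraded=not, Aft pressure transmitter 2 lost=occurs → at least one input occurs → occurs.
Pipeline overpressure [AND]: Vent line lost=occurs, Block path 2 fails=occurs → all inputs occur → occurs.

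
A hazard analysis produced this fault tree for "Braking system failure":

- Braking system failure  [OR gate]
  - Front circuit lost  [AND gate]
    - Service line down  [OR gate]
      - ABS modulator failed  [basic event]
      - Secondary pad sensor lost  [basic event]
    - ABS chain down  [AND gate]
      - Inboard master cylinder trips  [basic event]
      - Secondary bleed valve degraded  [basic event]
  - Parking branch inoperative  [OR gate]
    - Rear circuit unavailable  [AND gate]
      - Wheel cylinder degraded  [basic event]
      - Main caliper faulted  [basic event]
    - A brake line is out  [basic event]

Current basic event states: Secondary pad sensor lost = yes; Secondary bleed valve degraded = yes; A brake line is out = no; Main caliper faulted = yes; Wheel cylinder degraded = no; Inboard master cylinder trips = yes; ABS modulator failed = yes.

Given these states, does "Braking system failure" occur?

Yes

Service line down [OR]: ABS modulator failed=occurs, Secondary pad sensor lost=occurs → at least one input occurs → occurs.
ABS chain down [AND]: Inboard master cylinder trips=occurs, Secondary bleed valve degraded=occurs → all inputs occur → occurs.
Front circuit lost [AND]: Service line down=occurs, ABS chain down=occurs → all inputs occur → occurs.
Rear circuit unavailable [AND]: Wheel cylinder degraded=not, Main caliper faulted=occurs → not all inputs occur → does not occur.
Parking branch inoperative [OR]: Rear circuit unavailable=not, A brake line is out=not → no input occurs → does not occur.
Braking system failure [OR]: Front circuit lost=occurs, Parking branch inoperative=not → at least one input occurs → occurs.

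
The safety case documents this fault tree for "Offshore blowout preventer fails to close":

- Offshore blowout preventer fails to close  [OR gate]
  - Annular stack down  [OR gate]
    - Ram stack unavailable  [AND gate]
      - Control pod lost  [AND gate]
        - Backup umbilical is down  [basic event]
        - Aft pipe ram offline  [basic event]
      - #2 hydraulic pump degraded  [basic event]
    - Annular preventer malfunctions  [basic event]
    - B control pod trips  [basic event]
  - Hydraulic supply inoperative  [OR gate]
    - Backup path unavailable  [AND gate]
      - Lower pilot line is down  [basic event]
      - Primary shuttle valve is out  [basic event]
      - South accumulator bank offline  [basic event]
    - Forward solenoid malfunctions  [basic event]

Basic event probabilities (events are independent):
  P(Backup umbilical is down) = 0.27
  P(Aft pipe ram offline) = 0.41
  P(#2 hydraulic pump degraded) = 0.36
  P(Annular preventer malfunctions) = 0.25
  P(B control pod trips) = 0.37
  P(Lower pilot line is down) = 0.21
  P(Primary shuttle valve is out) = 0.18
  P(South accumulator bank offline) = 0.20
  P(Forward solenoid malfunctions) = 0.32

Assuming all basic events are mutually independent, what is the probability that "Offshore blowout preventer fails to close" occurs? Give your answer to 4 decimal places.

0.6938

P(Control pod lost) [AND] = 0.27 × 0.41 = 0.110700
P(Ram stack unavailable) [AND] = 0.110700 × 0.36 = 0.039852
P(Annular stack down) [OR] = 1 − (1−0.039852) × (1−0.25) × (1−0.37) = 0.546330
P(Backup path unavailable) [AND] = 0.21 × 0.18 × 0.20 = 0.007560
P(Hydraulic supply inoperative) [OR] = 1 − (1−0.007560) × (1−0.32) = 0.325141
P(Offshore blowout preventer fails to close) [OR] = 1 − (1−0.546330) × (1−0.325141) = 0.693837
Rounded to 4 decimal places: P(Offshore blowout preventer fails to close) ≈ 0.6938.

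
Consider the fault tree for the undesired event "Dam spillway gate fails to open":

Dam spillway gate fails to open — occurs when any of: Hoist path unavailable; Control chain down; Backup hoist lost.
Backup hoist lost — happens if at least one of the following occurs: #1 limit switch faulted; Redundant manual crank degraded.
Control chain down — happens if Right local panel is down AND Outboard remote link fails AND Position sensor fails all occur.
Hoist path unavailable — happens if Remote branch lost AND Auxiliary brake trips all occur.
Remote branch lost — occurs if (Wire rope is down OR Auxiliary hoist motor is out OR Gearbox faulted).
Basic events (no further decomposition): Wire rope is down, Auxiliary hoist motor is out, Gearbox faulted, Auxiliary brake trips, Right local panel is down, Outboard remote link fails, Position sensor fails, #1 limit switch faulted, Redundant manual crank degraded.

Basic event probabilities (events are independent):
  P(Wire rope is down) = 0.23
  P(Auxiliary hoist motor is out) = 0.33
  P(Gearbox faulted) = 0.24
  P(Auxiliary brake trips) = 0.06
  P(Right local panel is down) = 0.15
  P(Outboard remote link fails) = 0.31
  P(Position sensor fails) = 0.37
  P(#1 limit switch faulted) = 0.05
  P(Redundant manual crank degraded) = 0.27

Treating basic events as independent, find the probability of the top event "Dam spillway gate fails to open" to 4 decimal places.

P(Remote branch lost) [OR] = 1 − (1−0.23) × (1−0.33) × (1−0.24) = 0.607916
P(Hoist path unavailable) [AND] = 0.607916 × 0.06 = 0.036475
P(Control chain down) [AND] = 0.15 × 0.31 × 0.37 = 0.017205
P(Backup hoist lost) [OR] = 1 − (1−0.05) × (1−0.27) = 0.306500
P(Dam spillway gate fails to open) [OR] = 1 − (1−0.036475) × (1−0.017205) × (1−0.306500) = 0.343292
Rounded to 4 decimal places: P(Dam spillway gate fails to open) ≈ 0.3433.

0.3433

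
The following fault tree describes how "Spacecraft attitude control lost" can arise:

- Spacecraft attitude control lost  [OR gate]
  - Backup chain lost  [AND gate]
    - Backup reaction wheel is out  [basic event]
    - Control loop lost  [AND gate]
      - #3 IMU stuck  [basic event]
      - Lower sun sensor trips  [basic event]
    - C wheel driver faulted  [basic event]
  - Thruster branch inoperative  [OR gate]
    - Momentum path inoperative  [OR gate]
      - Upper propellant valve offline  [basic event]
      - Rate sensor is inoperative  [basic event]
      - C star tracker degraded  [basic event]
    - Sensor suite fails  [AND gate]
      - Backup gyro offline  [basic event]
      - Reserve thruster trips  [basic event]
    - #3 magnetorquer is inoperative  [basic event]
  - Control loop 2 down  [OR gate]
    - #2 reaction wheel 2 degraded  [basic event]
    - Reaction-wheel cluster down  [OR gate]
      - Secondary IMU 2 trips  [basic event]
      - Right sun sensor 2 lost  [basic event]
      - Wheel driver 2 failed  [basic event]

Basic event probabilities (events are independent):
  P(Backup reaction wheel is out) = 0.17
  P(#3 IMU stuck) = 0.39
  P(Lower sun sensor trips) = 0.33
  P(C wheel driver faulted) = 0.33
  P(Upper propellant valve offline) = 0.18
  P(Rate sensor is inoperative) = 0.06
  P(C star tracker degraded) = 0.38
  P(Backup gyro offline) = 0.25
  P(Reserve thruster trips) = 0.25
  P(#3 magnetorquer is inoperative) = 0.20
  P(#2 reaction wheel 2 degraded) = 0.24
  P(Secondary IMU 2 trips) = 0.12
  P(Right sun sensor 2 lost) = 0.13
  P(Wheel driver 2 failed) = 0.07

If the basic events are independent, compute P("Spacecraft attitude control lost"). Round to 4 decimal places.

0.8074

P(Control loop lost) [AND] = 0.39 × 0.33 = 0.128700
P(Backup chain lost) [AND] = 0.17 × 0.128700 × 0.33 = 0.007220
P(Momentum path inoperative) [OR] = 1 − (1−0.18) × (1−0.06) × (1−0.38) = 0.522104
P(Sensor suite fails) [AND] = 0.25 × 0.25 = 0.062500
P(Thruster branch inoperative) [OR] = 1 − (1−0.522104) × (1−0.062500) × (1−0.20) = 0.641578
P(Reaction-wheel cluster down) [OR] = 1 − (1−0.12) × (1−0.13) × (1−0.07) = 0.287992
P(Control loop 2 down) [OR] = 1 − (1−0.24) × (1−0.287992) = 0.458874
P(Spacecraft attitude control lost) [OR] = 1 − (1−0.007220) × (1−0.641578) × (1−0.458874) = 0.807449
Rounded to 4 decimal places: P(Spacecraft attitude control lost) ≈ 0.8074.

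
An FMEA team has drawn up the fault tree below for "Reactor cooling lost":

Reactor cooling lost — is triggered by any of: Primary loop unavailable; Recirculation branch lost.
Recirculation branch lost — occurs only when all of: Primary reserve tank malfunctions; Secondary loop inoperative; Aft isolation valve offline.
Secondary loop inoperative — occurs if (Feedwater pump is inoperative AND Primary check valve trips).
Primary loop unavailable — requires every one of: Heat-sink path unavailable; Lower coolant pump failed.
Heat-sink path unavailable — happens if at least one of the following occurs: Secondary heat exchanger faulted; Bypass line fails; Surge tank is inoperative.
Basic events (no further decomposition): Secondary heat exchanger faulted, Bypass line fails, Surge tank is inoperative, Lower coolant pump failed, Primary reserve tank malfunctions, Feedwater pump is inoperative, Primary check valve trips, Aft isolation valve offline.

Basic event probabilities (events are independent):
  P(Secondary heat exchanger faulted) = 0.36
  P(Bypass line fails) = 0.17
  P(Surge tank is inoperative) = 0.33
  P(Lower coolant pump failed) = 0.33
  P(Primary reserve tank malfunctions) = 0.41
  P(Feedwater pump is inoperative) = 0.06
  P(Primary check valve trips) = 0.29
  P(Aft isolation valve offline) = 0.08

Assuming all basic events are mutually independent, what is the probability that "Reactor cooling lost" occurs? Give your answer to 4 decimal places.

P(Heat-sink path unavailable) [OR] = 1 − (1−0.36) × (1−0.17) × (1−0.33) = 0.644096
P(Primary loop unavailable) [AND] = 0.644096 × 0.33 = 0.212552
P(Secondary loop inoperative) [AND] = 0.06 × 0.29 = 0.017400
P(Recirculation branch lost) [AND] = 0.41 × 0.017400 × 0.08 = 0.000571
P(Reactor cooling lost) [OR] = 1 − (1−0.212552) × (1−0.000571) = 0.213002
Rounded to 4 decimal places: P(Reactor cooling lost) ≈ 0.2130.

0.2130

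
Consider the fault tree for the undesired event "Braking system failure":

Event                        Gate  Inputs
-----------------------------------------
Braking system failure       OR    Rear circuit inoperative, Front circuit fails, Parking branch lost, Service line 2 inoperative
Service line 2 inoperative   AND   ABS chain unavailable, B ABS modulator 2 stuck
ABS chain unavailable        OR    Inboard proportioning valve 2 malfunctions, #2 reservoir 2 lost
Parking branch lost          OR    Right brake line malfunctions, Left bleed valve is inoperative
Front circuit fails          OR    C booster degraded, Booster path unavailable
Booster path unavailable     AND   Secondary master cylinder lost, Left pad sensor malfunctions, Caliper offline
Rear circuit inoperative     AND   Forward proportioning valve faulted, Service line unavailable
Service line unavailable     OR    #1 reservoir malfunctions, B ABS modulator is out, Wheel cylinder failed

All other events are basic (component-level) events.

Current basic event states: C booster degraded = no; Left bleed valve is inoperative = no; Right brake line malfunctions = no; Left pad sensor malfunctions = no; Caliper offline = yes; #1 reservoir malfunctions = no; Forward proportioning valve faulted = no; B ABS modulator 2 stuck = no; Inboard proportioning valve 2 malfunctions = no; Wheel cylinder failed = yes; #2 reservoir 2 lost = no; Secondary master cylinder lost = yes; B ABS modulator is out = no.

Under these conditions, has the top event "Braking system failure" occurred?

Service line unavailable [OR]: #1 reservoir malfunctions=not, B ABS modulator is out=not, Wheel cylinder failed=occurs → at least one input occurs → occurs.
Rear circuit inoperative [AND]: Forward proportioning valve faulted=not, Service line unavailable=occurs → not all inputs occur → does not occur.
Booster path unavailable [AND]: Secondary master cylinder lost=occurs, Left pad sensor malfunctions=not, Caliper offline=occurs → not all inputs occur → does not occur.
Front circuit fails [OR]: C booster degraded=not, Booster path unavailable=not → no input occurs → does not occur.
Parking branch lost [OR]: Right brake line malfunctions=not, Left bleed valve is inoperative=not → no input occurs → does not occur.
ABS chain unavailable [OR]: Inboard proportioning valve 2 malfunctions=not, #2 reservoir 2 lost=not → no input occurs → does not occur.
Service line 2 inoperative [AND]: ABS chain unavailable=not, B ABS modulator 2 stuck=not → not all inputs occur → does not occur.
Braking system failure [OR]: Rear circuit inoperative=not, Front circuit fails=not, Parking branch lost=not, Service line 2 inoperative=not → no input occurs → does not occur.

No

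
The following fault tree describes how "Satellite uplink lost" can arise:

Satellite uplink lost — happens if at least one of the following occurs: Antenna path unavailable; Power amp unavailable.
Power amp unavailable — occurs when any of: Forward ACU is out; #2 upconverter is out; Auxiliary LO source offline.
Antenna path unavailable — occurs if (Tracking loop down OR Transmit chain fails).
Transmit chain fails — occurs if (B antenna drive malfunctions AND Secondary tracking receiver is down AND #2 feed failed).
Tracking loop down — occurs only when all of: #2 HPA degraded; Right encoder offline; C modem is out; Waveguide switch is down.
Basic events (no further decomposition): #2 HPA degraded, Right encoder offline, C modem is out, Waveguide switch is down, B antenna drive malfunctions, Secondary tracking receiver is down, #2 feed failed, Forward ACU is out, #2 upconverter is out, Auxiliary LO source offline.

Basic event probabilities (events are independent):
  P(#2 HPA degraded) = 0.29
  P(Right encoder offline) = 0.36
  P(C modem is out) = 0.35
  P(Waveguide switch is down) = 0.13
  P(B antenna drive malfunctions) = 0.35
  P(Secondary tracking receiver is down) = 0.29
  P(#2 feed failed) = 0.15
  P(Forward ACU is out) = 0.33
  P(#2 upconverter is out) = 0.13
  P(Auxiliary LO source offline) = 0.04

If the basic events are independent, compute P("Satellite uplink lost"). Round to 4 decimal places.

P(Tracking loop down) [AND] = 0.29 × 0.36 × 0.35 × 0.13 = 0.004750
P(Transmit chain fails) [AND] = 0.35 × 0.29 × 0.15 = 0.015225
P(Antenna path unavailable) [OR] = 1 − (1−0.004750) × (1−0.015225) = 0.019903
P(Power amp unavailable) [OR] = 1 − (1−0.33) × (1−0.13) × (1−0.04) = 0.440416
P(Satellite uplink lost) [OR] = 1 − (1−0.019903) × (1−0.440416) = 0.451553
Rounded to 4 decimal places: P(Satellite uplink lost) ≈ 0.4516.

0.4516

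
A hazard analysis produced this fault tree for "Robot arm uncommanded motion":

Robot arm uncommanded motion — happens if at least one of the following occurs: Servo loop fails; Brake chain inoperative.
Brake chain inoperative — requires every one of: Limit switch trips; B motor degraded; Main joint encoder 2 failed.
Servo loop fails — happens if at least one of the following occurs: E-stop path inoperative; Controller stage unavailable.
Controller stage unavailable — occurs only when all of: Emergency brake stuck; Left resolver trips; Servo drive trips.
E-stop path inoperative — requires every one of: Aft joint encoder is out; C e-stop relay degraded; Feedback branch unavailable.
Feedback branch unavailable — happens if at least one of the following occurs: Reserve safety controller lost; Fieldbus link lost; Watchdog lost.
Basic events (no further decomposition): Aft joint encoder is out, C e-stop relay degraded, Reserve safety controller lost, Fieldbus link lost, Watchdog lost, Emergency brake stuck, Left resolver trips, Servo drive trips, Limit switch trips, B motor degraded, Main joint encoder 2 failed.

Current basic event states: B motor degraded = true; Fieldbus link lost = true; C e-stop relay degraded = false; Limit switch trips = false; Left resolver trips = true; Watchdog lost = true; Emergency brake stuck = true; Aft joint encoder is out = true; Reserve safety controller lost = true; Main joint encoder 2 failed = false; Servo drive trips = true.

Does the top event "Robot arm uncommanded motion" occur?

Yes

Feedback branch unavailable [OR]: Reserve safety controller lost=occurs, Fieldbus link lost=occurs, Watchdog lost=occurs → at least one input occurs → occurs.
E-stop path inoperative [AND]: Aft joint encoder is out=occurs, C e-stop relay degraded=not, Feedback branch unavailable=occurs → not all inputs occur → does not occur.
Controller stage unavailable [AND]: Emergency brake stuck=occurs, Left resolver trips=occurs, Servo drive trips=occurs → all inputs occur → occurs.
Servo loop fails [OR]: E-stop path inoperative=not, Controller stage unavailable=occurs → at least one input occurs → occurs.
Brake chain inoperative [AND]: Limit switch trips=not, B motor degraded=occurs, Main joint encoder 2 failed=not → not all inputs occur → does not occur.
Robot arm uncommanded motion [OR]: Servo loop fails=occurs, Brake chain inoperative=not → at least one input occurs → occurs.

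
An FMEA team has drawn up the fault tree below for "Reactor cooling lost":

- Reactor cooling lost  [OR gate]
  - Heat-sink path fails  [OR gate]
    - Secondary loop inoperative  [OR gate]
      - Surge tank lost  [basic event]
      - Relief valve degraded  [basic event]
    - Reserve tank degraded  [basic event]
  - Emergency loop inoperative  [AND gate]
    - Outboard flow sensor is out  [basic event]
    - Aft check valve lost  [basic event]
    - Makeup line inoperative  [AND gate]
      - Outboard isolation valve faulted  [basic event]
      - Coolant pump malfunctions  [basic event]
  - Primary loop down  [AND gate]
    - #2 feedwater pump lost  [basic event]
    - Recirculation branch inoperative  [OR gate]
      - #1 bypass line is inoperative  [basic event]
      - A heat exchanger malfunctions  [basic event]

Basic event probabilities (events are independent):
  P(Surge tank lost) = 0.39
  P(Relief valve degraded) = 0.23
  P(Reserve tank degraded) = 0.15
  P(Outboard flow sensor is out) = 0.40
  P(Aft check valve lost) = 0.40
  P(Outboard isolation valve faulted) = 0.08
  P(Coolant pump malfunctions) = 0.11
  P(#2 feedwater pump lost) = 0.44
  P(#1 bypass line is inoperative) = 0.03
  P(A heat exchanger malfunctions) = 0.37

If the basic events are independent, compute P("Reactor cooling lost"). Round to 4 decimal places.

0.6695

P(Secondary loop inoperative) [OR] = 1 − (1−0.39) × (1−0.23) = 0.530300
P(Heat-sink path fails) [OR] = 1 − (1−0.530300) × (1−0.15) = 0.600755
P(Makeup line inoperative) [AND] = 0.08 × 0.11 = 0.008800
P(Emergency loop inoperative) [AND] = 0.40 × 0.40 × 0.008800 = 0.001408
P(Recirculation branch inoperative) [OR] = 1 − (1−0.03) × (1−0.37) = 0.388900
P(Primary loop down) [AND] = 0.44 × 0.388900 = 0.171116
P(Reactor cooling lost) [OR] = 1 − (1−0.600755) × (1−0.001408) × (1−0.171116) = 0.669538
Rounded to 4 decimal places: P(Reactor cooling lost) ≈ 0.6695.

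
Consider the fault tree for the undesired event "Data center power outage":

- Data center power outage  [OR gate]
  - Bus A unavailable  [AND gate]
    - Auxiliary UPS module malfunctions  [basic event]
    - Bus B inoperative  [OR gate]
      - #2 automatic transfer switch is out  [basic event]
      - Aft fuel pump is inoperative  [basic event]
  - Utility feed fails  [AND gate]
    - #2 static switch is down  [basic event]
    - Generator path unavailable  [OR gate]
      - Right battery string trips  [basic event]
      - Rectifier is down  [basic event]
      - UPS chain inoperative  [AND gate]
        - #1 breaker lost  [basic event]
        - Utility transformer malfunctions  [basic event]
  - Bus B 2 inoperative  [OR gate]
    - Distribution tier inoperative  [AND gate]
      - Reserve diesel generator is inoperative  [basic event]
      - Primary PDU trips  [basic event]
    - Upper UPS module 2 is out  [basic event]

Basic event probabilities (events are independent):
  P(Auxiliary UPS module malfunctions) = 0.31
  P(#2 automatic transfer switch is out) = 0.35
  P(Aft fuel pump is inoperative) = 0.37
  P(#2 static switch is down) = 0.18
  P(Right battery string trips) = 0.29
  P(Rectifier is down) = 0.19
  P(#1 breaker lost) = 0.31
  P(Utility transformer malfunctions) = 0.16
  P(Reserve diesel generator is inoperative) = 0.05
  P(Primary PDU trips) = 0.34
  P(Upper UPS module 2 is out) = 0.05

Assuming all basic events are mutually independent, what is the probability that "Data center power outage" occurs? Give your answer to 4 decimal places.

0.2994

P(Bus B inoperative) [OR] = 1 − (1−0.35) × (1−0.37) = 0.590500
P(Bus A unavailable) [AND] = 0.31 × 0.590500 = 0.183055
P(UPS chain inoperative) [AND] = 0.31 × 0.16 = 0.049600
P(Generator path unavailable) [OR] = 1 − (1−0.29) × (1−0.19) × (1−0.049600) = 0.453425
P(Utility feed fails) [AND] = 0.18 × 0.453425 = 0.081617
P(Distribution tier inoperative) [AND] = 0.05 × 0.34 = 0.017000
P(Bus B 2 inoperative) [OR] = 1 − (1−0.017000) × (1−0.05) = 0.066150
P(Data center power outage) [OR] = 1 − (1−0.183055) × (1−0.081617) × (1−0.066150) = 0.299362
Rounded to 4 decimal places: P(Data center power outage) ≈ 0.2994.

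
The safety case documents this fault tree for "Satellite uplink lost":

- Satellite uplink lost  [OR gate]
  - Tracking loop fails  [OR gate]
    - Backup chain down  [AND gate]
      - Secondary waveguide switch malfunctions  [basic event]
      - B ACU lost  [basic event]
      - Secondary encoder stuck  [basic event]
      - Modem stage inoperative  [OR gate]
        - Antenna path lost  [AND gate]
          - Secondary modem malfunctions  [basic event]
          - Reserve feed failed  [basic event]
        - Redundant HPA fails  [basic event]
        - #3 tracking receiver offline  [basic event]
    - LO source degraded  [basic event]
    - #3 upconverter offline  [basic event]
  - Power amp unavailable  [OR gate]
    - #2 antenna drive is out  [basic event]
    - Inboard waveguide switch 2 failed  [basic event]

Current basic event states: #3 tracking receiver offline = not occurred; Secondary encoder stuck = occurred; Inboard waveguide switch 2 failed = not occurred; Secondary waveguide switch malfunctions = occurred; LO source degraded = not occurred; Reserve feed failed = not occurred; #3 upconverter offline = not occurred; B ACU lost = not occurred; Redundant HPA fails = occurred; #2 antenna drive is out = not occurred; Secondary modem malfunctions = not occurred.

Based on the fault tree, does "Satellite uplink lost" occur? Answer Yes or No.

Antenna path lost [AND]: Secondary modem malfunctions=not, Reserve feed failed=not → not all inputs occur → does not occur.
Modem stage inoperative [OR]: Antenna path lost=not, Redundant HPA fails=occurs, #3 tracking receiver offline=not → at least one input occurs → occurs.
Backup chain down [AND]: Secondary waveguide switch malfunctions=occurs, B ACU lost=not, Secondary encoder stuck=occurs, Modem stage inoperative=occurs → not all inputs occur → does not occur.
Tracking loop fails [OR]: Backup chain down=not, LO source degraded=not, #3 upconverter offline=not → no input occurs → does not occur.
Power amp unavailable [OR]: #2 antenna drive is out=not, Inboard waveguide switch 2 failed=not → no input occurs → does not occur.
Satellite uplink lost [OR]: Tracking loop fails=not, Power amp unavailable=not → no input occurs → does not occur.

No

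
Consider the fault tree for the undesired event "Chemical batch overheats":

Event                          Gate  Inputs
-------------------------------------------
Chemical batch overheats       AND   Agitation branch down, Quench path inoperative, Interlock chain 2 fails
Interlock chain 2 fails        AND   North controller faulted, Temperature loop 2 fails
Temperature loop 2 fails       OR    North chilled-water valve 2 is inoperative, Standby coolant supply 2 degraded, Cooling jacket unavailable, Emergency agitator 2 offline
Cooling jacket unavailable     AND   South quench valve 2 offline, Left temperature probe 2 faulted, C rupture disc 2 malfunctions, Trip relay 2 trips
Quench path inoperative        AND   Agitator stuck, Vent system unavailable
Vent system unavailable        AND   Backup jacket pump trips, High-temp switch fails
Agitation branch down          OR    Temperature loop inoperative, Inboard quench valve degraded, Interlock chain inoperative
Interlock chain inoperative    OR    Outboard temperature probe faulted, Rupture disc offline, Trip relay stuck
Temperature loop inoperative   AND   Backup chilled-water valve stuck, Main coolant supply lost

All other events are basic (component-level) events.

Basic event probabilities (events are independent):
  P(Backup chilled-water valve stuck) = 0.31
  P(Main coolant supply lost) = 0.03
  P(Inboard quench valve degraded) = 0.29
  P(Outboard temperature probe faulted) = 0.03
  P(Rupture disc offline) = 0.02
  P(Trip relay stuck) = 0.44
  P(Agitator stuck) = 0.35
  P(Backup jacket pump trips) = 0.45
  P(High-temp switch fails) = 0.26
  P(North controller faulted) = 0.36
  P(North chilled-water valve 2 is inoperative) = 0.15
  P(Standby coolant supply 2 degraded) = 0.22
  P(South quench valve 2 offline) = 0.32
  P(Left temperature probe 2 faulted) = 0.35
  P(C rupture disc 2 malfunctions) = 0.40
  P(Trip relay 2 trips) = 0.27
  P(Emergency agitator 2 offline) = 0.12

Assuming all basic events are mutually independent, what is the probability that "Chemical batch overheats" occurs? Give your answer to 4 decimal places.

P(Temperature loop inoperative) [AND] = 0.31 × 0.03 = 0.009300
P(Interlock chain inoperative) [OR] = 1 − (1−0.03) × (1−0.02) × (1−0.44) = 0.467664
P(Agitation branch down) [OR] = 1 − (1−0.009300) × (1−0.29) × (1−0.467664) = 0.625556
P(Vent system unavailable) [AND] = 0.45 × 0.26 = 0.117000
P(Quench path inoperative) [AND] = 0.35 × 0.117000 = 0.040950
P(Cooling jacket unavailable) [AND] = 0.32 × 0.35 × 0.40 × 0.27 = 0.012096
P(Temperature loop 2 fails) [OR] = 1 − (1−0.15) × (1−0.22) × (1−0.012096) × (1−0.12) = 0.423617
P(Interlock chain 2 fails) [AND] = 0.36 × 0.423617 = 0.152502
P(Chemical batch overheats) [AND] = 0.625556 × 0.040950 × 0.152502 = 0.003907
Rounded to 4 decimal places: P(Chemical batch overheats) ≈ 0.0039.

0.0039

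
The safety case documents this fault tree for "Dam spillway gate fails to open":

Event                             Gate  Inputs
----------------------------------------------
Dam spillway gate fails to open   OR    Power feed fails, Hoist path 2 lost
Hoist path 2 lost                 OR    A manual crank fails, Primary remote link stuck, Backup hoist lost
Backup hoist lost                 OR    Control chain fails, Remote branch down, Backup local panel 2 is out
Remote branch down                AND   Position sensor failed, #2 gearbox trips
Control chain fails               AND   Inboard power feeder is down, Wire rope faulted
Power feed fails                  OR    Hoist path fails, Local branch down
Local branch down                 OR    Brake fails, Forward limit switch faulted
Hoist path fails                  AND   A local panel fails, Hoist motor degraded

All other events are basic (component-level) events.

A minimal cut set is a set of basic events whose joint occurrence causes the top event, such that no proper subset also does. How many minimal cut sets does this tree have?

Hoist path fails [AND]: one cut set from each child combined → 1 × 1 = 1 cut set(s).
Local branch down [OR]: union of children's cut sets → 2 cut set(s).
Power feed fails [OR]: union of children's cut sets → 3 cut set(s).
Control chain fails [AND]: one cut set from each child combined → 1 × 1 = 1 cut set(s).
Remote branch down [AND]: one cut set from each child combined → 1 × 1 = 1 cut set(s).
Backup hoist lost [OR]: union of children's cut sets → 3 cut set(s).
Hoist path 2 lost [OR]: union of children's cut sets → 5 cut set(s).
Dam spillway gate fails to open [OR]: union of children's cut sets → 8 cut set(s).
Minimal cut sets: {A local panel fails, Hoist motor degraded}; {Brake fails}; {Forward limit switch faulted}; {A manual crank fails}; {Primary remote link stuck}; {Inboard power feeder is down, Wire rope faulted}; {#2 gearbox trips, Position sensor failed}; {Backup local panel 2 is out}.

8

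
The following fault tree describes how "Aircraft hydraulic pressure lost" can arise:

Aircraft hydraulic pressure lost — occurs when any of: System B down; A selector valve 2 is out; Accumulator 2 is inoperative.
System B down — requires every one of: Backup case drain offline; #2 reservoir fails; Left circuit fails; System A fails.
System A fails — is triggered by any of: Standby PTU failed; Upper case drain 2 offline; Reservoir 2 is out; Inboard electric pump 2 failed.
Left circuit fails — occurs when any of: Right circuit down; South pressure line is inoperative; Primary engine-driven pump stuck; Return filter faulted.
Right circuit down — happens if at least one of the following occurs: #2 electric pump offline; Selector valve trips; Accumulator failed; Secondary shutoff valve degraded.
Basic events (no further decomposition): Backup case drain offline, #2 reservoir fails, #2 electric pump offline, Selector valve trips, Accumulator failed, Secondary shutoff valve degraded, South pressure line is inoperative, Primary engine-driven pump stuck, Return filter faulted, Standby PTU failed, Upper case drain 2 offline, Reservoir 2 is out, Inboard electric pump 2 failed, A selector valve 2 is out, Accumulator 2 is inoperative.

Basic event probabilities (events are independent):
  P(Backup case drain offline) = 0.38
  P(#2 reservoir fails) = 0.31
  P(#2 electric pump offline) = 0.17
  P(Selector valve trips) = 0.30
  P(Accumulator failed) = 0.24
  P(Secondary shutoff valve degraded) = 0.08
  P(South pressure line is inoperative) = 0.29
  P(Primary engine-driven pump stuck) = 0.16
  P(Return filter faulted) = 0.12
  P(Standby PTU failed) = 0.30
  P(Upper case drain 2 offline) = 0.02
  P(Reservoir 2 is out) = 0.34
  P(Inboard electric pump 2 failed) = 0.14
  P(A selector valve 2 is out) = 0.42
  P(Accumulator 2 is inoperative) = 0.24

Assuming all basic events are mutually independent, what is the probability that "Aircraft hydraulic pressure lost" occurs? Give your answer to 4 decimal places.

0.5841

P(Right circuit down) [OR] = 1 − (1−0.17) × (1−0.30) × (1−0.24) × (1−0.08) = 0.593765
P(Left circuit fails) [OR] = 1 − (1−0.593765) × (1−0.29) × (1−0.16) × (1−0.12) = 0.786795
P(System A fails) [OR] = 1 − (1−0.30) × (1−0.02) × (1−0.34) × (1−0.14) = 0.610626
P(System B down) [AND] = 0.38 × 0.31 × 0.786795 × 0.610626 = 0.056596
P(Aircraft hydraulic pressure lost) [OR] = 1 − (1−0.056596) × (1−0.42) × (1−0.24) = 0.584148
Rounded to 4 decimal places: P(Aircraft hydraulic pressure lost) ≈ 0.5841.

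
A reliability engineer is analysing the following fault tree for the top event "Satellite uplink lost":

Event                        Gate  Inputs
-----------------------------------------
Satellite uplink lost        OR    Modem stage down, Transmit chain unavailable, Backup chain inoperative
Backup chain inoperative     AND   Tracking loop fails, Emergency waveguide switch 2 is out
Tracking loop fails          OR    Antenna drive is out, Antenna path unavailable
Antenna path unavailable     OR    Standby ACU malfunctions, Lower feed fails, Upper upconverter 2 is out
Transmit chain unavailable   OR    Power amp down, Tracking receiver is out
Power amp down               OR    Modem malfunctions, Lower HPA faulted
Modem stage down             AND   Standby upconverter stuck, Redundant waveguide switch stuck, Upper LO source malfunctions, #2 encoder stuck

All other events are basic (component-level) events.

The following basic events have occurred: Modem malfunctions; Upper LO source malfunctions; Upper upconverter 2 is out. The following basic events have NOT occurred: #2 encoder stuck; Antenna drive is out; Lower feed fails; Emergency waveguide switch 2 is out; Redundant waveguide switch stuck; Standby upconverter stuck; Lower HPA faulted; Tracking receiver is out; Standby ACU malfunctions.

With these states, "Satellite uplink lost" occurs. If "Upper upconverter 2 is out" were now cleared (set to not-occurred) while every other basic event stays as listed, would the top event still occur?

Counterfactual: set "Upper upconverter 2 is out" to not occurred.
Modem stage down [AND]: Standby upconverter stuck=not, Redundant waveguide switch stuck=not, Upper LO source malfunctions=occurs, #2 encoder stuck=not → not all inputs occur → does not occur.
Power amp down [OR]: Modem malfunctions=occurs, Lower HPA faulted=not → at least one input occurs → occurs.
Transmit chain unavailable [OR]: Power amp down=occurs, Tracking receiver is out=not → at least one input occurs → occurs.
Antenna path unavailable [OR]: Standby ACU malfunctions=not, Lower feed fails=not, Upper upconverter 2 is out=not → no input occurs → does not occur.
Tracking loop fails [OR]: Antenna drive is out=not, Antenna path unavailable=not → no input occurs → does not occur.
Backup chain inoperative [AND]: Tracking loop fails=not, Emergency waveguide switch 2 is out=not → not all inputs occur → does not occur.
Satellite uplink lost [OR]: Modem stage down=not, Transmit chain unavailable=occurs, Backup chain inoperative=not → at least one input occurs → occurs.

Yes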